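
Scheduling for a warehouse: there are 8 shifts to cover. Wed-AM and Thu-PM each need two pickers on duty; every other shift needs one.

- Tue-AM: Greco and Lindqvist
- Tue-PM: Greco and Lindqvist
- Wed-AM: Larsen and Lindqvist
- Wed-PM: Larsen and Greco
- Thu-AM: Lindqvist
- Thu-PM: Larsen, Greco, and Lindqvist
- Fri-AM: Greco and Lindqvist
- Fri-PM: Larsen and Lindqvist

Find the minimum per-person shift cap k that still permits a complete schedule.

With 3 pickers and 10 worker-slots to fill, someone must work at least ⌈10/3⌉ = 4 shifts, so k ≥ 4.
k = 4 works: Tue-AM→Greco, Tue-PM→Greco, Wed-AM→Larsen+Lindqvist, Wed-PM→Larsen, Thu-AM→Lindqvist, Thu-PM→Larsen+Greco, Fri-AM→Greco, Fri-PM→Larsen.
Loads: Larsen 4, Greco 4, Lindqvist 2 — all ≤ 4.

4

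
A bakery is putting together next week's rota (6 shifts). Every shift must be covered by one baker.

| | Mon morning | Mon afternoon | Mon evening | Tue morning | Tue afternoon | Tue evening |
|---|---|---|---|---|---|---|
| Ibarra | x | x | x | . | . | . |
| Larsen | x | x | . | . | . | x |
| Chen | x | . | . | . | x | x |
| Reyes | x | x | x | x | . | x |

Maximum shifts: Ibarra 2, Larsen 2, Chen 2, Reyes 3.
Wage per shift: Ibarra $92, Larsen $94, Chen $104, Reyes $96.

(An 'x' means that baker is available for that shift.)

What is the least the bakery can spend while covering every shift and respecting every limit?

$572

Tue morning can only be covered by Reyes, so that assignment is forced.
Tue afternoon can only be covered by Chen, so that assignment is forced.
Picking the cheapest available baker for each shift independently would cost $570, but that ignores the shift limits.
An optimal schedule: Mon morning→Larsen, Mon afternoon→Ibarra, Mon evening→Ibarra, Tue morning→Reyes, Tue afternoon→Chen, Tue evening→Larsen.
Total: 94 + 92 + 92 + 96 + 104 + 94 = $572.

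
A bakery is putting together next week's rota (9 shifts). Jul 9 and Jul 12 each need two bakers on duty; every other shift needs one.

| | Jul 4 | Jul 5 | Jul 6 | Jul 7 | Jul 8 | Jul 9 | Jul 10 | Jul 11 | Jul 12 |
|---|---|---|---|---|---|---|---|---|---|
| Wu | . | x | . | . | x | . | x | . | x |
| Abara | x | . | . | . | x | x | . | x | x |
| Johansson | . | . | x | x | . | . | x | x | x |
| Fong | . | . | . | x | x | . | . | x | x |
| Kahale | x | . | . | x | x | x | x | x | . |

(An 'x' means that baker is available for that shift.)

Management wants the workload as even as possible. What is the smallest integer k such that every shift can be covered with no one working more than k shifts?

With 5 bakers and 11 worker-slots to fill, someone must work at least ⌈11/5⌉ = 3 shifts, so k ≥ 3.
k = 3 works: Jul 4→Abara, Jul 5→Wu, Jul 6→Johansson, Jul 7→Johansson, Jul 8→Wu, Jul 9→Abara+Kahale, Jul 10→Wu, Jul 11→Abara, Jul 12→Johansson+Fong.
Loads: Wu 3, Abara 3, Johansson 3, Fong 1, Kahale 1 — all ≤ 3.

3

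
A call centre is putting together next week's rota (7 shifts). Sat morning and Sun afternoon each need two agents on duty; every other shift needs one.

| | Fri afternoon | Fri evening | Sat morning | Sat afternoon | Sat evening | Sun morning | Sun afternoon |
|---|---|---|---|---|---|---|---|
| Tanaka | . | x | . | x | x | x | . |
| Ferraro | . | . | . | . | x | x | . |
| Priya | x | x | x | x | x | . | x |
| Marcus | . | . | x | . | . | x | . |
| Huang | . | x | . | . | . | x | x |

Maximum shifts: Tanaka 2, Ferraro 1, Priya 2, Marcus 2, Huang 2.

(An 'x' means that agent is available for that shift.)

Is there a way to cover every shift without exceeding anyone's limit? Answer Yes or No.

No

Total capacity is 9 and 9 slots are needed, so capacity alone doesn't rule it out.
Shifts {Fri afternoon, Sat morning, Sun afternoon} need 5 worker-slots in total, but the agents available for any of those shifts (Priya, Marcus, and Huang) can supply at most 4 among them. So no valid schedule exists.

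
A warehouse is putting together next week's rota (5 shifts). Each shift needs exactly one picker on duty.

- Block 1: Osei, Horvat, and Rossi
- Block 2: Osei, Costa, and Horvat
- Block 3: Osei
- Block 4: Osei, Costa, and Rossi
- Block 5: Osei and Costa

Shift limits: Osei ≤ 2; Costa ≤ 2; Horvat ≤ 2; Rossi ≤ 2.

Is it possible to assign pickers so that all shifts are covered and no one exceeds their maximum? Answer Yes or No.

Block 3 can only be covered by Osei, so that assignment is forced.
One valid schedule: Block 1→Horvat, Block 2→Costa, Block 3→Osei, Block 4→Costa, Block 5→Osei.
Loads: Osei 2/2, Costa 2/2, Horvat 1/2, Rossi 0/2 — all within limits.

Yes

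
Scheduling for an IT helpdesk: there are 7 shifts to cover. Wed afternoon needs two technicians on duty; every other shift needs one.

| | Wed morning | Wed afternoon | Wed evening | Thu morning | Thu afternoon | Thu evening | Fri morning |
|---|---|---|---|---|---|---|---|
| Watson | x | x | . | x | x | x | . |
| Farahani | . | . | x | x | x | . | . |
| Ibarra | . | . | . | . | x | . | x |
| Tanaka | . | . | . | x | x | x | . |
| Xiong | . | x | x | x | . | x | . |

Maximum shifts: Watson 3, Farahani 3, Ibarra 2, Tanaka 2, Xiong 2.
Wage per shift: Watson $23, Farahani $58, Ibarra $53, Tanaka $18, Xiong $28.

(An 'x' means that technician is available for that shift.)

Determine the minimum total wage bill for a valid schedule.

$214

Wed morning can only be covered by Watson, so that assignment is forced.
Wed afternoon can only be covered by Watson and Xiong, so that assignment is forced.
Fri morning can only be covered by Ibarra, so that assignment is forced.
Picking the cheapest available technician for each shift independently would cost $209, but that ignores the shift limits.
An optimal schedule: Wed morning→Watson, Wed afternoon→Watson+Xiong, Wed evening→Xiong, Thu morning→Tanaka, Thu afternoon→Watson, Thu evening→Tanaka, Fri morning→Ibarra.
Total: 23 + 23 + 28 + 28 + 18 + 23 + 18 + 53 = $214.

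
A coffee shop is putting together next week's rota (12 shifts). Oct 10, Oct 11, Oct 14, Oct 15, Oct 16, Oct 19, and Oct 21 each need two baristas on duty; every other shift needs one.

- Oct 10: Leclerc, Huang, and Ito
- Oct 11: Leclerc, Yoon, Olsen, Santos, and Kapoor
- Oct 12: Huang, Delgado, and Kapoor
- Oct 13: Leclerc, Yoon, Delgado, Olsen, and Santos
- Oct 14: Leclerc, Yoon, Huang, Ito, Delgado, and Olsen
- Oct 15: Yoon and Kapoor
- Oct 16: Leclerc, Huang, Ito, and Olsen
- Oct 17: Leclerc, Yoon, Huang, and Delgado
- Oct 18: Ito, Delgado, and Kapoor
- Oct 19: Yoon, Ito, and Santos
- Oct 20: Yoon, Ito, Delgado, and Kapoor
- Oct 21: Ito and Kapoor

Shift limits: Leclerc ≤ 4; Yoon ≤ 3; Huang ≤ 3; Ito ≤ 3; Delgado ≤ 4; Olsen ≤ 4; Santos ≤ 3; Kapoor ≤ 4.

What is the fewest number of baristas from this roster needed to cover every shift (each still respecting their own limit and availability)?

6

19 slots to fill and no one can take more than 4, so at least ⌈19/4⌉ = 5 baristas are needed.
No set of 5 baristas can cover every shift (each such set leaves at least one shift with no one available or exceeds a cap).
Leclerc, Yoon, Huang, Ito, Delgado, and Kapoor alone can cover everything: Oct 10→Leclerc+Huang, Oct 11→Leclerc+Yoon, Oct 12→Huang, Oct 13→Leclerc, Oct 14→Ito+Delgado, Oct 15→Yoon+Kapoor, Oct 16→Leclerc+Huang, Oct 17→Delgado, Oct 18→Delgado, Oct 19→Yoon+Ito, Oct 20→Delgado, Oct 21→Ito+Kapoor.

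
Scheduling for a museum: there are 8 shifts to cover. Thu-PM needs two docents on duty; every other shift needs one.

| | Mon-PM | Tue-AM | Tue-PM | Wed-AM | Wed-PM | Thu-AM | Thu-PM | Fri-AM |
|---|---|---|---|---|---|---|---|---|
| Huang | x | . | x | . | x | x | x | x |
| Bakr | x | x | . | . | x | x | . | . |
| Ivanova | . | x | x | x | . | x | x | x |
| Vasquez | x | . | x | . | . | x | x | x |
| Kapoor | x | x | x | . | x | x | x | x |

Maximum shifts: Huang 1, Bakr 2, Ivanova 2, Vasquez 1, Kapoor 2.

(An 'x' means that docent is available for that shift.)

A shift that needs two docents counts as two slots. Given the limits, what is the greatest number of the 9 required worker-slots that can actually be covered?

8

Total capacity across all docents is 1+2+2+1+2 = 8, and 9 slots are needed, so at most 8 can be filled.
An assignment achieving 8: Mon-PM→Bakr, Tue-AM→Bakr, Tue-PM→Ivanova, Wed-AM→Ivanova, Wed-PM→Huang, Thu-PM→Vasquez+Kapoor, Fri-AM→Kapoor.
Loads: Huang 1/1, Bakr 2/2, Ivanova 2/2, Vasquez 1/1, Kapoor 2/2.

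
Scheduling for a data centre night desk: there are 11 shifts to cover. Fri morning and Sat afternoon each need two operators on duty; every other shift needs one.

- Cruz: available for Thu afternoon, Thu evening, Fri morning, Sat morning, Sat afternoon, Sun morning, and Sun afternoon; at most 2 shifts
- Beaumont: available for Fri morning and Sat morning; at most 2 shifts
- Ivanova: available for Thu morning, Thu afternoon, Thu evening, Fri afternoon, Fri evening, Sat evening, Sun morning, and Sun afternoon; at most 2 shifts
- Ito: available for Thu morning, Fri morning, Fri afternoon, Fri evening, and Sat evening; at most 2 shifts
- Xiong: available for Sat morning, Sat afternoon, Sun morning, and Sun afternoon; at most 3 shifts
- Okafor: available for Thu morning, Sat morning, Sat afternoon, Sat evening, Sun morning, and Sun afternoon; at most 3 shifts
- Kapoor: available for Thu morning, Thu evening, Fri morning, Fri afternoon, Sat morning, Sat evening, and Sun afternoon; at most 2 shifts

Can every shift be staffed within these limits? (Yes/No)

Yes

One valid schedule: Thu morning→Ito, Thu afternoon→Cruz, Thu evening→Cruz, Fri morning→Beaumont+Kapoor, Fri afternoon→Ivanova, Fri evening→Ivanova, Sat morning→Beaumont, Sat afternoon→Xiong+Okafor, Sat evening→Ito, Sun morning→Xiong, Sun afternoon→Xiong.
Loads: Cruz 2/2, Beaumont 2/2, Ivanova 2/2, Ito 2/2, Xiong 3/3, Okafor 1/3, Kapoor 1/2 — all within limits.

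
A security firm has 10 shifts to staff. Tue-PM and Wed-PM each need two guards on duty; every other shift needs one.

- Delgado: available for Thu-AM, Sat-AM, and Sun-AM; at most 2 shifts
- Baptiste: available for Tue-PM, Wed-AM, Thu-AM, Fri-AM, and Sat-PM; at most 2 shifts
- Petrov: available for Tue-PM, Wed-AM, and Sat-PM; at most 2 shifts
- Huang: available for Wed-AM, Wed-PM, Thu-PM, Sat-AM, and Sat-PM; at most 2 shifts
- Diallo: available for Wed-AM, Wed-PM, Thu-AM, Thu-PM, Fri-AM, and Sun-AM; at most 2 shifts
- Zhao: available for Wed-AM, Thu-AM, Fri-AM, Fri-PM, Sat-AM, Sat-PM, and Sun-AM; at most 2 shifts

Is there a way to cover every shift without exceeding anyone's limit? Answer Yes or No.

Tue-PM can only be covered by Baptiste and Petrov, so that assignment is forced.
Wed-PM can only be covered by Huang and Diallo, so that assignment is forced.
Fri-PM can only be covered by Zhao, so that assignment is forced.
One valid schedule: Tue-PM→Baptiste+Petrov, Wed-AM→Zhao, Wed-PM→Huang+Diallo, Thu-AM→Diallo, Thu-PM→Huang, Fri-AM→Baptiste, Fri-PM→Zhao, Sat-AM→Delgado, Sat-PM→Petrov, Sun-AM→Delgado.
Loads: Delgado 2/2, Baptiste 2/2, Petrov 2/2, Huang 2/2, Diallo 2/2, Zhao 2/2 — all within limits.

Yes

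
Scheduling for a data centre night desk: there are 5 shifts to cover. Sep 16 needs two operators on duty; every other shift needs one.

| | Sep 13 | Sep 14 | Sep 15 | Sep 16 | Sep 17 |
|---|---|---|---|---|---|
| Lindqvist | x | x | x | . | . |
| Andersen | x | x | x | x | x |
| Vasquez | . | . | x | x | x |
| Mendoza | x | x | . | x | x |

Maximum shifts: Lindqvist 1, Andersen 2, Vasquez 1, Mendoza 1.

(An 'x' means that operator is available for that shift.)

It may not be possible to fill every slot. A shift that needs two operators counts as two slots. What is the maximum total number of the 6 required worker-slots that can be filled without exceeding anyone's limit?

Total capacity across all operators is 1+2+1+1 = 5, and 6 slots are needed, so at most 5 can be filled.
An assignment achieving 5: Sep 13→Lindqvist, Sep 14→Andersen, Sep 15→Andersen, Sep 16→Vasquez+Mendoza.
Loads: Lindqvist 1/1, Andersen 2/2, Vasquez 1/1, Mendoza 1/1.

5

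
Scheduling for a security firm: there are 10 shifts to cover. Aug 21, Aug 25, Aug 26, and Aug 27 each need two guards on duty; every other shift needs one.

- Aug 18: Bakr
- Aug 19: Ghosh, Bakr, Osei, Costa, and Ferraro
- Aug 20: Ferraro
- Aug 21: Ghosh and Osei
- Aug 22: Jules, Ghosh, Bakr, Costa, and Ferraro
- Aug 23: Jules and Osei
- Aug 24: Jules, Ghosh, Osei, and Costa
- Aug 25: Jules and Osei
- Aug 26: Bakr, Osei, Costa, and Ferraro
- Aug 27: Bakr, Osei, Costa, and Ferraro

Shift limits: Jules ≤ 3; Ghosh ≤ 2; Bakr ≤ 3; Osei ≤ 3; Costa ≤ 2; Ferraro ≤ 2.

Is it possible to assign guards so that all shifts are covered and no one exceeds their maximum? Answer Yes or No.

Aug 18 can only be covered by Bakr, so that assignment is forced.
Aug 20 can only be covered by Ferraro, so that assignment is forced.
Aug 21 can only be covered by Ghosh and Osei, so that assignment is forced.
One valid schedule: Aug 18→Bakr, Aug 19→Ghosh, Aug 20→Ferraro, Aug 21→Ghosh+Osei, Aug 22→Bakr, Aug 23→Jules, Aug 24→Jules, Aug 25→Jules+Osei, Aug 26→Bakr+Osei, Aug 27→Costa+Ferraro.
Loads: Jules 3/3, Ghosh 2/2, Bakr 3/3, Osei 3/3, Costa 1/2, Ferraro 2/2 — all within limits.

Yes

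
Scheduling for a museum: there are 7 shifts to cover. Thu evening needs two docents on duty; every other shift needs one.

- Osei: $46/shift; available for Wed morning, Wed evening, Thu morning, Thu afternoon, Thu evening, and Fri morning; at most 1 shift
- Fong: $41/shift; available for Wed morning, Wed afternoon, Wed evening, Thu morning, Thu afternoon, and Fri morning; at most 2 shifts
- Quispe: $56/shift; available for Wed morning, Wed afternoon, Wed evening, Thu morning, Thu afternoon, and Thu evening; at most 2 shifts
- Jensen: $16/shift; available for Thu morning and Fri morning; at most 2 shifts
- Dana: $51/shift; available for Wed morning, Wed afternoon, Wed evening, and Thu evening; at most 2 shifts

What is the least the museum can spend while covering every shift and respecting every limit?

Picking the cheapest available docent for each shift independently would cost $293, but that ignores the shift limits.
An optimal schedule: Wed morning→Dana, Wed afternoon→Fong, Wed evening→Quispe, Thu morning→Jensen, Thu afternoon→Fong, Thu evening→Osei+Dana, Fri morning→Jensen.
Total: 51 + 41 + 56 + 16 + 41 + 46 + 51 + 16 = $318.

$318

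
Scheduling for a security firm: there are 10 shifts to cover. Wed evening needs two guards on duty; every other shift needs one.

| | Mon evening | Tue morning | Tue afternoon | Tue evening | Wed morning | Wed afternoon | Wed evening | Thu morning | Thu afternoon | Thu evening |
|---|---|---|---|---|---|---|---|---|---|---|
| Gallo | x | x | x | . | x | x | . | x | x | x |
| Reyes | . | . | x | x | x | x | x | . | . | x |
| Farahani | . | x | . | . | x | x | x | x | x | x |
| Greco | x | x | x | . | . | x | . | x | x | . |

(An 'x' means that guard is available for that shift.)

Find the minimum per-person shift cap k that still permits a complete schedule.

With 4 guards and 11 worker-slots to fill, someone must work at least ⌈11/4⌉ = 3 shifts, so k ≥ 3.
k = 3 works: Mon evening→Gallo, Tue morning→Gallo, Tue afternoon→Gallo, Tue evening→Reyes, Wed morning→Reyes, Wed afternoon→Greco, Wed evening→Reyes+Farahani, Thu morning→Farahani, Thu afternoon→Greco, Thu evening→Farahani.
Loads: Gallo 3, Reyes 3, Farahani 3, Greco 2 — all ≤ 3.

3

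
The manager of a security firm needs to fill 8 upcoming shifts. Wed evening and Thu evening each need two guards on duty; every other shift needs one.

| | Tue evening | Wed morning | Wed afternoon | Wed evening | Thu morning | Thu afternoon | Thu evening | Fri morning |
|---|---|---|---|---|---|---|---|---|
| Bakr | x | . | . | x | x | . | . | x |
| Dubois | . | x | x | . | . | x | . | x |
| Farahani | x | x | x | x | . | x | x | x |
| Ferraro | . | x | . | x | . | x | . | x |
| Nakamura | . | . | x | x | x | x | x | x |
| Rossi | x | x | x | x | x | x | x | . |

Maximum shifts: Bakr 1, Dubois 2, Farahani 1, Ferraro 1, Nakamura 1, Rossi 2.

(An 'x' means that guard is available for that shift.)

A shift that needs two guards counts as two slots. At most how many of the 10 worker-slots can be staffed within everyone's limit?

Total capacity across all guards is 1+2+1+1+1+2 = 8, and 10 slots are needed, so at most 8 can be filled.
An assignment achieving 8: Tue evening→Bakr, Wed morning→Dubois, Wed afternoon→Dubois, Wed evening→Ferraro+Rossi, Thu morning→Nakamura, Thu evening→Farahani+Rossi.
Loads: Bakr 1/1, Dubois 2/2, Farahani 1/1, Ferraro 1/1, Nakamura 1/1, Rossi 2/2.

8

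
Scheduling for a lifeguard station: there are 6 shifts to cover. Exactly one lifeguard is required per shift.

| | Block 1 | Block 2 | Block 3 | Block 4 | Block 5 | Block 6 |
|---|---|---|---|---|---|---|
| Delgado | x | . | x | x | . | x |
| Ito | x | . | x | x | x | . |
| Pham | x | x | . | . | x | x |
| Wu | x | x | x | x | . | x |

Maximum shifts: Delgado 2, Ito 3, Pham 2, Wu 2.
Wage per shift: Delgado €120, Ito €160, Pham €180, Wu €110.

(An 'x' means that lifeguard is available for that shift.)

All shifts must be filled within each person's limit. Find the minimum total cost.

€780

Picking the cheapest available lifeguard for each shift independently would cost €710, but that ignores the shift limits.
An optimal schedule: Block 1→Ito, Block 2→Wu, Block 3→Wu, Block 4→Delgado, Block 5→Ito, Block 6→Delgado.
Total: 160 + 110 + 110 + 120 + 160 + 120 = €780.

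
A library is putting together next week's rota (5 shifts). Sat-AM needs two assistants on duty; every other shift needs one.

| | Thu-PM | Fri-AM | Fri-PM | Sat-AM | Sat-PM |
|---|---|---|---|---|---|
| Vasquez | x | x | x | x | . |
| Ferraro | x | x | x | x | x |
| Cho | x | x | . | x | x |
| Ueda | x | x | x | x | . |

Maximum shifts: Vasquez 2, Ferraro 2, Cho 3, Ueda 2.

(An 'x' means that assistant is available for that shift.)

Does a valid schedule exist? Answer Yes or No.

One valid schedule: Thu-PM→Vasquez, Fri-AM→Ferraro, Fri-PM→Vasquez, Sat-AM→Cho+Ueda, Sat-PM→Ferraro.
Loads: Vasquez 2/2, Ferraro 2/2, Cho 1/3, Ueda 1/2 — all within limits.

Yes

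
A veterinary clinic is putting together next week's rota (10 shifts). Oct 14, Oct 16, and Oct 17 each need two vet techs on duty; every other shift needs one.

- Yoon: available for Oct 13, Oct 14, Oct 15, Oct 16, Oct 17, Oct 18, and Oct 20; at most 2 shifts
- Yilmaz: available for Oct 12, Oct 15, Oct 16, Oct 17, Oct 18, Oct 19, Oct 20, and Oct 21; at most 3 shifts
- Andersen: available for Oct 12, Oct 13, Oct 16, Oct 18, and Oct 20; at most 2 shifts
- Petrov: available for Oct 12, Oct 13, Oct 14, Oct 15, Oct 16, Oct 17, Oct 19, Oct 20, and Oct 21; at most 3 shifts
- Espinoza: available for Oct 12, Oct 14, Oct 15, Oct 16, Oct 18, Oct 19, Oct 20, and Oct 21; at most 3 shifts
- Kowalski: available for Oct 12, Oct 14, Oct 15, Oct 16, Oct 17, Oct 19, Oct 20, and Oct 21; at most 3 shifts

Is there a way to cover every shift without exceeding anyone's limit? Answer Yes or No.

One valid schedule: Oct 12→Yilmaz, Oct 13→Yoon, Oct 14→Petrov+Espinoza, Oct 15→Petrov, Oct 16→Andersen+Espinoza, Oct 17→Petrov+Kowalski, Oct 18→Yoon, Oct 19→Yilmaz, Oct 20→Andersen, Oct 21→Yilmaz.
Loads: Yoon 2/2, Yilmaz 3/3, Andersen 2/2, Petrov 3/3, Espinoza 2/3, Kowalski 1/3 — all within limits.

Yes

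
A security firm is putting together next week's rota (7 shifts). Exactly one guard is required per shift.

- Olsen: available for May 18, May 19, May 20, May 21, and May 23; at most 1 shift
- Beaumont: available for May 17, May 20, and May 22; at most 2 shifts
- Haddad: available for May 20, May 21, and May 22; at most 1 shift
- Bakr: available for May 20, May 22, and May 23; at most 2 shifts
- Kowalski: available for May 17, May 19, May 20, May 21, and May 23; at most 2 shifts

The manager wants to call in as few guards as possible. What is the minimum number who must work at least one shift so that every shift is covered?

7 slots to fill and no one can take more than 2, so at least ⌈7/2⌉ = 4 guards are needed.
Olsen, Beaumont, Bakr, and Kowalski alone can cover everything: May 17→Beaumont, May 18→Olsen, May 19→Kowalski, May 20→Bakr, May 21→Kowalski, May 22→Beaumont, May 23→Bakr.

4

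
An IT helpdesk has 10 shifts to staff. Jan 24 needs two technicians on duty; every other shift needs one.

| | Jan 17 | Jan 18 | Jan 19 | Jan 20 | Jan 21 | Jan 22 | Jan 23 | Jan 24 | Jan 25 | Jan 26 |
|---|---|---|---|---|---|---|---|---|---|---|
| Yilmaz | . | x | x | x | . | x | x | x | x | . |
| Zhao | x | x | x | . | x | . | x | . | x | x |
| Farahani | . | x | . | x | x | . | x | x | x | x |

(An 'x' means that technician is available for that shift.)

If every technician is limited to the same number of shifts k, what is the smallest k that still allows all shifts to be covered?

With 3 technicians and 11 worker-slots to fill, someone must work at least ⌈11/3⌉ = 4 shifts, so k ≥ 4.
k = 4 works: Jan 17→Zhao, Jan 18→Zhao, Jan 19→Yilmaz, Jan 20→Yilmaz, Jan 21→Zhao, Jan 22→Yilmaz, Jan 23→Farahani, Jan 24→Yilmaz+Farahani, Jan 25→Farahani, Jan 26→Zhao.
Loads: Yilmaz 4, Zhao 4, Farahani 3 — all ≤ 4.

4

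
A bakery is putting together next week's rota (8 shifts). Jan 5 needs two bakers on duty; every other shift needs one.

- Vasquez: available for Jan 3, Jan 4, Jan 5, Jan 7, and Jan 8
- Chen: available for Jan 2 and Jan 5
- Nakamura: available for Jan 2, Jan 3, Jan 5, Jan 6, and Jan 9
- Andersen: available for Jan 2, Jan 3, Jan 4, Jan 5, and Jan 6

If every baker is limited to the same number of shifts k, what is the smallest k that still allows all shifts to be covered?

3

With 4 bakers and 9 worker-slots to fill, someone must work at least ⌈9/4⌉ = 3 shifts, so k ≥ 3.
k = 3 works: Jan 2→Chen, Jan 3→Nakamura, Jan 4→Vasquez, Jan 5→Chen+Andersen, Jan 6→Nakamura, Jan 7→Vasquez, Jan 8→Vasquez, Jan 9→Nakamura.
Loads: Vasquez 3, Chen 2, Nakamura 3, Andersen 1 — all ≤ 3.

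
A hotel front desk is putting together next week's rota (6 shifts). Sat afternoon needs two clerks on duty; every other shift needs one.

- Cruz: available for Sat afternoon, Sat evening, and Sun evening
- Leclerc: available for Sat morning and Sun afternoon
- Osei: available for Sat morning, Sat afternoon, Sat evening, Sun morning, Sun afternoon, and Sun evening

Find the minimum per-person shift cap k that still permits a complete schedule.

3

With 3 clerks and 7 worker-slots to fill, someone must work at least ⌈7/3⌉ = 3 shifts, so k ≥ 3.
k = 3 works: Sat morning→Leclerc, Sat afternoon→Cruz+Osei, Sat evening→Cruz, Sun morning→Osei, Sun afternoon→Leclerc, Sun evening→Cruz.
Loads: Cruz 3, Leclerc 2, Osei 2 — all ≤ 3.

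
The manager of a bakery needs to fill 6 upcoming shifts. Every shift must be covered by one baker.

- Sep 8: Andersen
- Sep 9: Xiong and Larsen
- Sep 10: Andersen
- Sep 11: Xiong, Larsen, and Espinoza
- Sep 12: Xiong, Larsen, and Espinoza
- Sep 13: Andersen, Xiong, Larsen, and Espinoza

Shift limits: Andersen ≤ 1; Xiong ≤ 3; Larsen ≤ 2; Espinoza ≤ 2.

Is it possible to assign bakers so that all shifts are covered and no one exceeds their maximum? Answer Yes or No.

No

Total capacity is 8 and 6 slots are needed, so capacity alone doesn't rule it out.
Shifts {Sep 8, Sep 10} need 2 worker-slots in total, but the bakers available for any of those shifts (Andersen) can supply at most 1 among them. So no valid schedule exists.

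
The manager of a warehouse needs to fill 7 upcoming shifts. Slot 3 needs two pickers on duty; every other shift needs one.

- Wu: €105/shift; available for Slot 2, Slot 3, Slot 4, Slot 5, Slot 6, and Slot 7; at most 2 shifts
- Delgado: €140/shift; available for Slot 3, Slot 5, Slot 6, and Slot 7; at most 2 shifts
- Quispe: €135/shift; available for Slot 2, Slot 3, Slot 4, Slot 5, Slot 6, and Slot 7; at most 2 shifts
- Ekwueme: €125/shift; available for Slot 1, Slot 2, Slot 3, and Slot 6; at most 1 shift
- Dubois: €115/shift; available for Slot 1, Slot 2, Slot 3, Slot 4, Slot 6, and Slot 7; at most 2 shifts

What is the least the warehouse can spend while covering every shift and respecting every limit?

Picking the cheapest available picker for each shift independently would cost €860, but that ignores the shift limits.
An optimal schedule: Slot 1→Dubois, Slot 2→Dubois, Slot 3→Quispe+Delgado, Slot 4→Wu, Slot 5→Wu, Slot 6→Ekwueme, Slot 7→Quispe.
Total: 115 + 115 + 135 + 140 + 105 + 105 + 125 + 135 = €975.

€975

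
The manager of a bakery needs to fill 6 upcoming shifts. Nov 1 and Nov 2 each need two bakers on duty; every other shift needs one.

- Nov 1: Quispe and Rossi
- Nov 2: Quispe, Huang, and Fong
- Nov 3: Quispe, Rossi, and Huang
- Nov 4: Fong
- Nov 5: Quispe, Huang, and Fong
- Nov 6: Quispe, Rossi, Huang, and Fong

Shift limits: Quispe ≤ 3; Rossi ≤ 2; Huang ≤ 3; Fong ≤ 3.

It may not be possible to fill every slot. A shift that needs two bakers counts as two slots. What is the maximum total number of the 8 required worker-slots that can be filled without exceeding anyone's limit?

8

Total capacity across all bakers is 3+2+3+3 = 11, and 8 slots are needed, so at most 8 can be filled.
An assignment achieving 8: Nov 1→Quispe+Rossi, Nov 2→Quispe+Huang, Nov 3→Quispe, Nov 4→Fong, Nov 5→Huang, Nov 6→Rossi.
Loads: Quispe 3/3, Rossi 2/2, Huang 2/3, Fong 1/3.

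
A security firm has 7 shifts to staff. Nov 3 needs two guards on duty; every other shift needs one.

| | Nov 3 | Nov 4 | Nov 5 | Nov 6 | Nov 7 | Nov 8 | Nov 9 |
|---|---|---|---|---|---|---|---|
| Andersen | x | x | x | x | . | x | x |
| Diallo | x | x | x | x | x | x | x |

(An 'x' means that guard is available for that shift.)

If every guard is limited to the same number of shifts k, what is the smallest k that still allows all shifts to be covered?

4

With 2 guards and 8 worker-slots to fill, someone must work at least ⌈8/2⌉ = 4 shifts, so k ≥ 4.
k = 4 works: Nov 3→Andersen+Diallo, Nov 4→Andersen, Nov 5→Andersen, Nov 6→Andersen, Nov 7→Diallo, Nov 8→Diallo, Nov 9→Diallo.
Loads: Andersen 4, Diallo 4 — all ≤ 4.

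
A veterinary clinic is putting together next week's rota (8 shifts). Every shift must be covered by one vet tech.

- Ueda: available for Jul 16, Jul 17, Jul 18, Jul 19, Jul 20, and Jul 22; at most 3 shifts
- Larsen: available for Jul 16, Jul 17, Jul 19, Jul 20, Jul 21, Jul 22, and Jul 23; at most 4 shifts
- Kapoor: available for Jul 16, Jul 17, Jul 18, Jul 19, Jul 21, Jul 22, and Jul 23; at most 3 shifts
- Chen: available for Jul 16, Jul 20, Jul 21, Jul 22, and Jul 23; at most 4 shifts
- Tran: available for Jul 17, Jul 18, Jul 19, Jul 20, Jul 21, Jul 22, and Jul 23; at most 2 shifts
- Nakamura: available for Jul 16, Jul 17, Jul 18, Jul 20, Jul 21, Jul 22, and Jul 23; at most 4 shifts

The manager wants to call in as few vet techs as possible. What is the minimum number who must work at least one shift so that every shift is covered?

2

8 slots to fill and no one can take more than 4, so at least ⌈8/4⌉ = 2 vet techs are needed.
Larsen and Nakamura alone can cover everything: Jul 16→Larsen, Jul 17→Larsen, Jul 18→Nakamura, Jul 19→Larsen, Jul 20→Larsen, Jul 21→Nakamura, Jul 22→Nakamura, Jul 23→Nakamura.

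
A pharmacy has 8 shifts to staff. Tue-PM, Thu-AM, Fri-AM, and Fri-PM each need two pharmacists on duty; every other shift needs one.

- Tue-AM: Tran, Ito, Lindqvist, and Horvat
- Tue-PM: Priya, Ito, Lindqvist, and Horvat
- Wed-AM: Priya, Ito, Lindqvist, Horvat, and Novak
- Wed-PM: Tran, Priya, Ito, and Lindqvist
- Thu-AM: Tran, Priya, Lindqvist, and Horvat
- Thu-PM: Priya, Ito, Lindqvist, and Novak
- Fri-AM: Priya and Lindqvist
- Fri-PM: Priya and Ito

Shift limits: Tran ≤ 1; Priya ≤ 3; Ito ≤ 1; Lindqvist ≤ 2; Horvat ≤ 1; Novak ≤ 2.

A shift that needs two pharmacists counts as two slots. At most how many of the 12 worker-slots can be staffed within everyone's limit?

10

Total capacity across all pharmacists is 1+3+1+2+1+2 = 10, and 12 slots are needed, so at most 10 can be filled.
An assignment achieving 10: Tue-AM→Tran, Tue-PM→Priya+Lindqvist, Wed-AM→Novak, Thu-AM→Horvat, Thu-PM→Novak, Fri-AM→Priya+Lindqvist, Fri-PM→Priya+Ito.
Loads: Tran 1/1, Priya 3/3, Ito 1/1, Lindqvist 2/2, Horvat 1/1, Novak 2/2.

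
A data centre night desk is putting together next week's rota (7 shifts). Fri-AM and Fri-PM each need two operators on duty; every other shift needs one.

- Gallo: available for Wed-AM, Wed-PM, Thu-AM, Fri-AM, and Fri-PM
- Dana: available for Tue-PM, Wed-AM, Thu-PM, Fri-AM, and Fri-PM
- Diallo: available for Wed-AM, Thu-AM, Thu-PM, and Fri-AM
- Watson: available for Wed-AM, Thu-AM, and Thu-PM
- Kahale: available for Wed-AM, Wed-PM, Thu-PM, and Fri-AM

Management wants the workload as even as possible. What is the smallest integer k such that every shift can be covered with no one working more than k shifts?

2

With 5 operators and 9 worker-slots to fill, someone must work at least ⌈9/5⌉ = 2 shifts, so k ≥ 2.
k = 2 works: Tue-PM→Dana, Wed-AM→Watson, Wed-PM→Gallo, Thu-AM→Diallo, Thu-PM→Watson, Fri-AM→Diallo+Kahale, Fri-PM→Gallo+Dana.
Loads: Gallo 2, Dana 2, Diallo 2, Watson 2, Kahale 1 — all ≤ 2.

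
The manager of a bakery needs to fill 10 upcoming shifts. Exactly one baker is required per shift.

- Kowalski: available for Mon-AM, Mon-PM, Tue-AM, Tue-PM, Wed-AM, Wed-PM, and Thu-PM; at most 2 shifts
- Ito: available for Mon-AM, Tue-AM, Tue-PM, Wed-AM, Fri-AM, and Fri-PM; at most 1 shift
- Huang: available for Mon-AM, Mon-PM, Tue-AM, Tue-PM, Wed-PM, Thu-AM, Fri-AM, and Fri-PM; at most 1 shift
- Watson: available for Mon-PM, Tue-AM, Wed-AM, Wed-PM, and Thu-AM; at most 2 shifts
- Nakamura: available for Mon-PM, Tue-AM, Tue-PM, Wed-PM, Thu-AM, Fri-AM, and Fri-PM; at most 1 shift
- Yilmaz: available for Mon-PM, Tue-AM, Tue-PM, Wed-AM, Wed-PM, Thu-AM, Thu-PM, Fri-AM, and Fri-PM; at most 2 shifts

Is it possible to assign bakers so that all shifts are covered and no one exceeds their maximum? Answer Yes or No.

Total capacity is 2+1+1+2+1+2 = 9 but 10 worker-slots are needed — infeasible.

No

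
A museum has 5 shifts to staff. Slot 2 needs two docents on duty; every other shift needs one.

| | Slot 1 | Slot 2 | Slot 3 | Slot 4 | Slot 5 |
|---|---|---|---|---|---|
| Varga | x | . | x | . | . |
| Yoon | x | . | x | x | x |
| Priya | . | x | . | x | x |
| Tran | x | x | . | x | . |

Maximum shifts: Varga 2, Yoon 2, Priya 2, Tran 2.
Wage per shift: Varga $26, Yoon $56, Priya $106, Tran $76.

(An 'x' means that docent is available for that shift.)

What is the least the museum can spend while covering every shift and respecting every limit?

Slot 2 can only be covered by Priya and Tran, so that assignment is forced.
Picking the cheapest available docent for each shift independently would cost $346, and that bound is achievable.
An optimal schedule: Slot 1→Varga, Slot 2→Priya+Tran, Slot 3→Varga, Slot 4→Yoon, Slot 5→Yoon.
Total: 26 + 106 + 76 + 26 + 56 + 56 = $346.

$346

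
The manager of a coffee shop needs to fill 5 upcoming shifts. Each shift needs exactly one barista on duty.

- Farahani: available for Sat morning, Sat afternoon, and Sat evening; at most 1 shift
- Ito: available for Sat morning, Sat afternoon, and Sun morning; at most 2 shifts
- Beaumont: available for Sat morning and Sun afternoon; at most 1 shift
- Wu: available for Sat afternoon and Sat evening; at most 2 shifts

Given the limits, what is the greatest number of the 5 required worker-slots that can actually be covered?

Total capacity across all baristas is 1+2+1+2 = 6, and 5 slots are needed, so at most 5 can be filled.
An assignment achieving 5: Sat morning→Ito, Sat afternoon→Wu, Sat evening→Farahani, Sun morning→Ito, Sun afternoon→Beaumont.
Loads: Farahani 1/1, Ito 2/2, Beaumont 1/1, Wu 1/2.

5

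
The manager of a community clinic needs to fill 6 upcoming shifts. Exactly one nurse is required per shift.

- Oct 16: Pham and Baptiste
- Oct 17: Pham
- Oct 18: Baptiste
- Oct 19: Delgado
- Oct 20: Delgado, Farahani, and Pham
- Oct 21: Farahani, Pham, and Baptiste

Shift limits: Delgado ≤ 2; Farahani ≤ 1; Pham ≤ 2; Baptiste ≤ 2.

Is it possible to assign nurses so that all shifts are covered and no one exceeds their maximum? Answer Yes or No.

Yes

Oct 17 can only be covered by Pham, so that assignment is forced.
Oct 18 can only be covered by Baptiste, so that assignment is forced.
Oct 19 can only be covered by Delgado, so that assignment is forced.
One valid schedule: Oct 16→Pham, Oct 17→Pham, Oct 18→Baptiste, Oct 19→Delgado, Oct 20→Delgado, Oct 21→Farahani.
Loads: Delgado 2/2, Farahani 1/1, Pham 2/2, Baptiste 1/2 — all within limits.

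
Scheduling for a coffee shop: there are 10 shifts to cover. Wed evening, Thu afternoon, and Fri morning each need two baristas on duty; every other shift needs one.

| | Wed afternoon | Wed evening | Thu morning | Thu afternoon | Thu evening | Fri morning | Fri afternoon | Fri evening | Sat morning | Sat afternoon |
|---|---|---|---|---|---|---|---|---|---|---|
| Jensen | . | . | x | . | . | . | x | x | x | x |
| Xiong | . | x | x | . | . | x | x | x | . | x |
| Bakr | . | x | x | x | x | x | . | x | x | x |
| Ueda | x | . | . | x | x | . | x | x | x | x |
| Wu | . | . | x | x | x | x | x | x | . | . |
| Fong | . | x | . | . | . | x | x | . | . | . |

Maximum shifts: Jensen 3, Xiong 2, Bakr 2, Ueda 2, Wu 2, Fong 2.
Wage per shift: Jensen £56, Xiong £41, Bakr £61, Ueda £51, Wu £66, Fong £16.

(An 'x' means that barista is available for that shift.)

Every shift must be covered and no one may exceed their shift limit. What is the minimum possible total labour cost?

Wed afternoon can only be covered by Ueda, so that assignment is forced.
Picking the cheapest available barista for each shift independently would cost £518, but that ignores the shift limits.
An optimal schedule: Wed afternoon→Ueda, Wed evening→Xiong+Bakr, Thu morning→Jensen, Thu afternoon→Bakr+Ueda, Thu evening→Wu, Fri morning→Wu+Fong, Fri afternoon→Fong, Fri evening→Xiong, Sat morning→Jensen, Sat afternoon→Jensen.
Total: 51 + 41 + 61 + 56 + 61 + 51 + 66 + 66 + 16 + 16 + 41 + 56 + 56 = £638.

£638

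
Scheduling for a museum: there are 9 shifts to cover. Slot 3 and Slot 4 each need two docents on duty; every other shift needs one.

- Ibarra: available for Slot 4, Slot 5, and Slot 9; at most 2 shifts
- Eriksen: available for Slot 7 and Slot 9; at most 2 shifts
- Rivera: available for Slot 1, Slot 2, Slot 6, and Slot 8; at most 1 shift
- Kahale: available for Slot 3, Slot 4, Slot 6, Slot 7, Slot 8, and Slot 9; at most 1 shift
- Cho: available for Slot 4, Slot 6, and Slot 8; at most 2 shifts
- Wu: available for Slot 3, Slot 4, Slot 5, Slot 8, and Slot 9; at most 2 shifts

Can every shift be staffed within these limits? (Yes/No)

No

Shifts {Slot 1, Slot 2} need 2 worker-slots in total, but the docents available for any of those shifts (Rivera) can supply at most 1 among them. So no valid schedule exists.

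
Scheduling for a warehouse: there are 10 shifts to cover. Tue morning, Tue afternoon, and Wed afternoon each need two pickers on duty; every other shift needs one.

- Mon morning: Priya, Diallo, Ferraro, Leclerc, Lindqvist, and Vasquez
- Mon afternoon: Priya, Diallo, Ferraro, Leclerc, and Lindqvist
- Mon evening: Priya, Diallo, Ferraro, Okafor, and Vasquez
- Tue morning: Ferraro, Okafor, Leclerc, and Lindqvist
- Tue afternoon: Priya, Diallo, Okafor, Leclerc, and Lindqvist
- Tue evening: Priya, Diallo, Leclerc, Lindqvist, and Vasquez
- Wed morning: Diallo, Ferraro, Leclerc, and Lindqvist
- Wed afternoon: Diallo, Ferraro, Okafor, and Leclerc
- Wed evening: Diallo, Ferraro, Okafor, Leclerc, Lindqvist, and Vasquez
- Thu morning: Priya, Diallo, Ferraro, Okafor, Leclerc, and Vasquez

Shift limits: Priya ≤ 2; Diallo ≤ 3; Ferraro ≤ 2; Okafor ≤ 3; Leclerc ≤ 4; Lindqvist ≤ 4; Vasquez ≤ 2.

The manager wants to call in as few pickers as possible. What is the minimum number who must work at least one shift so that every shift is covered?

13 slots to fill and no one can take more than 4, so at least ⌈13/4⌉ = 4 pickers are needed.
Priya, Diallo, Leclerc, and Lindqvist alone can cover everything: Mon morning→Leclerc, Mon afternoon→Lindqvist, Mon evening→Priya, Tue morning→Leclerc+Lindqvist, Tue afternoon→Leclerc+Lindqvist, Tue evening→Lindqvist, Wed morning→Diallo, Wed afternoon→Diallo+Leclerc, Wed evening→Diallo, Thu morning→Priya.

4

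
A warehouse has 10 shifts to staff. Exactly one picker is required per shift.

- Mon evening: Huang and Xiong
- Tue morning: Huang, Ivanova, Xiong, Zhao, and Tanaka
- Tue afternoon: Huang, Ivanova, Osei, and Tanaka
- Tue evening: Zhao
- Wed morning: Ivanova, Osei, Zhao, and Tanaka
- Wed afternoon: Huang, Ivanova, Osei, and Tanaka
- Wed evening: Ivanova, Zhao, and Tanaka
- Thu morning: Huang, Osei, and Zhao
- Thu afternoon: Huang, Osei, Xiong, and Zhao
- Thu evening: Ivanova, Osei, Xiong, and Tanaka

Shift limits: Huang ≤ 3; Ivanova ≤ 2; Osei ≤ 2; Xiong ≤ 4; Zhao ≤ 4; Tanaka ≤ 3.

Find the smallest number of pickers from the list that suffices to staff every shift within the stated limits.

10 slots to fill and no one can take more than 4, so at least ⌈10/4⌉ = 3 pickers are needed.
Huang, Xiong, and Zhao alone can cover everything: Mon evening→Huang, Tue morning→Xiong, Tue afternoon→Huang, Tue evening→Zhao, Wed morning→Zhao, Wed afternoon→Huang, Wed evening→Zhao, Thu morning→Zhao, Thu afternoon→Xiong, Thu evening→Xiong.

3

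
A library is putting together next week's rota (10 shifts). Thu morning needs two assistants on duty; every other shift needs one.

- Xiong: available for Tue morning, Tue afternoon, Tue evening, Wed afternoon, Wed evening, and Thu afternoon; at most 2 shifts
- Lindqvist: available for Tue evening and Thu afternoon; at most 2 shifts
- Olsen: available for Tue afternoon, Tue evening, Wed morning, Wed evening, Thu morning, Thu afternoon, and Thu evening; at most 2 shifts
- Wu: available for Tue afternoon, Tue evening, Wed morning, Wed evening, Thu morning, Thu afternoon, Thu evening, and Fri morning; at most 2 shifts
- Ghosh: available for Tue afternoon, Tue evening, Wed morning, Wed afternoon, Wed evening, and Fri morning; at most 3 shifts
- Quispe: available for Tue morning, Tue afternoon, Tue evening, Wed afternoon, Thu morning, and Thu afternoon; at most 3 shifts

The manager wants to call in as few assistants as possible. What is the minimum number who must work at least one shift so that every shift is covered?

11 slots to fill and no one can take more than 3, so at least ⌈11/3⌉ = 4 assistants are needed.
Any 4 assistants together have capacity at most 3+3+2+2 = 10 < 11 slots, so 4 can never suffice.
Xiong, Lindqvist, Olsen, Wu, and Ghosh alone can cover everything: Tue morning→Xiong, Tue afternoon→Ghosh, Tue evening→Lindqvist, Wed morning→Ghosh, Wed afternoon→Xiong, Wed evening→Ghosh, Thu morning→Olsen+Wu, Thu afternoon→Lindqvist, Thu evening→Olsen, Fri morning→Wu.

5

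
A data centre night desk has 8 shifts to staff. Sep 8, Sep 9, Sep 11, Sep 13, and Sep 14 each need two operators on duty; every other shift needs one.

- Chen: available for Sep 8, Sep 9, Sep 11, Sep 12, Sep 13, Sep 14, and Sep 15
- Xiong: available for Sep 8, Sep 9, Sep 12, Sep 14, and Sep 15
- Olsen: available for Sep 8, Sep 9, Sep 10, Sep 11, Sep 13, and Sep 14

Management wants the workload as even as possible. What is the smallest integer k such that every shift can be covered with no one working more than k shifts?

5

With 3 operators and 13 worker-slots to fill, someone must work at least ⌈13/3⌉ = 5 shifts, so k ≥ 5.
k = 5 works: Sep 8→Chen+Xiong, Sep 9→Xiong+Olsen, Sep 10→Olsen, Sep 11→Chen+Olsen, Sep 12→Chen, Sep 13→Chen+Olsen, Sep 14→Xiong+Olsen, Sep 15→Chen.
Loads: Chen 5, Xiong 3, Olsen 5 — all ≤ 5.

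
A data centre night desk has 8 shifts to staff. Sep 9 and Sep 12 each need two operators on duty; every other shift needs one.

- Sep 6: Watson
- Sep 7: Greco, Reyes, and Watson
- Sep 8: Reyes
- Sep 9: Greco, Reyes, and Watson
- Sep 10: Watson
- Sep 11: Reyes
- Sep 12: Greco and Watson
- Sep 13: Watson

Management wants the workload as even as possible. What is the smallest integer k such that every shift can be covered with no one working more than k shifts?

With 3 operators and 10 worker-slots to fill, someone must work at least ⌈10/3⌉ = 4 shifts, so k ≥ 4.
k = 4 works: Sep 6→Watson, Sep 7→Greco, Sep 8→Reyes, Sep 9→Greco+Reyes, Sep 10→Watson, Sep 11→Reyes, Sep 12→Greco+Watson, Sep 13→Watson.
Loads: Greco 3, Reyes 3, Watson 4 — all ≤ 4.

4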